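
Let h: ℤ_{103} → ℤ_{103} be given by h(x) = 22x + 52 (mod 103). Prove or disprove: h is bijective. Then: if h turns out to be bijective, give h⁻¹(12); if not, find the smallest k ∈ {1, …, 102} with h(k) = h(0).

45

Recall: injectivity means: for all s, t in the domain, h(s) = h(t) implies s = t.
If h(s) = h(t), then 22s ≡ 22t (mod 103). Because gcd(22, 103) = 1, we may cancel 22 to get s ≡ t (mod 103).
We now compute 22⁻¹ mod 103 explicitly. Euclid's algorithm: 103 = 4·22 + 15, 22 = 1·15 + 7, 15 = 2·7 + 1; back-substituting gives 1 = 89·22 − 19·103, so 22⁻¹ ≡ 89 (mod 103).
Then y ↦ 89(y − 52) is a two-sided inverse to h, so every y ∈ ℤ_{103} has a preimage.
Therefore h is bijective.
Since h is bijective, we compute h⁻¹(12): solve 22x + 52 ≡ 12 (mod 103), i.e. 22x ≡ 63 (mod 103).
Multiplying by 22⁻¹ = 89 gives x ≡ 89·63 = 5607 = 54·103 + 45 ≡ 45 (mod 103).
Check: h(45) = 22·45 + 52 = 1042 = 10·103 + 12 ≡ 12 (mod 103).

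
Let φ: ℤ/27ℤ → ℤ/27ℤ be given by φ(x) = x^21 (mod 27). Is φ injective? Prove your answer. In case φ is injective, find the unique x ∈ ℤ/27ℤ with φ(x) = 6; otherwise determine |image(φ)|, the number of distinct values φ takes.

7

φ(0) = 0^21 = 0.
φ(3): Repeated squaring mod 27: 3^1 ≡ 3, 3^2 ≡ 3² = 9, 3^4 ≡ 9² = 81 ≡ 0, 3^8 ≡ 0² = 0, 3^16 ≡ 0² = 0. Since 21 = 16 + 4 + 1, 3^21 ≡ 0·0·3: 0·0 = 0, then 0·3 = 0. So 3^21 ≡ 0 (mod 27).
So φ(0) = φ(3) = 0 while 0 ≠ 3, thus φ is not injective.
Since φ is not injective, we determine |image(φ)|. Computing x^21 mod 27 for each x (by repeated squaring, reducing mod 27 at every step), the values φ(0), φ(1), …, φ(26) are: 0, 1, 8, 0, 10, 17, 0, 19, 26, 0, 1, 8, 0, 10, 17, 0, 19, 26, 0, 1, 8, 0, 10, 17, 0, 19, 26.
The distinct values are {0, 1, 8, 10, 17, 19, 26}; there are 7 of them.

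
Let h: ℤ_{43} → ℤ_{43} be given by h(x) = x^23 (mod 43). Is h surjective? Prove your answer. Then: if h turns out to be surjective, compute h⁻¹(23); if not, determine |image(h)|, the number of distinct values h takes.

Since 43 is prime, the nonzero elements of ℤ_{43} form a cyclic group of order 42.
As gcd(23, 42) = 1, raising to the 23rd power is a bijection on this group: if s^23 ≡ t^23 then (st^{−1})^23 = 1, and the only element of order dividing gcd(23, 42) = 1 is 1, so s = t.
With h(0) = 0 this makes h injective on all of ℤ_{43}, hence bijective (finite equal-size domain and codomain). In particular h is surjective.
Since h is surjective, we find the preimage of 23. The inverse of x ↦ x^23 on (ℤ_{43})^× is x ↦ x^11, because 23·11 = 253 = 6·42 + 1 ≡ 1 (mod 42) and x^{42} = 1 for x ≠ 0 (Fermat). So h⁻¹(23) = 23^11 mod 43.
Repeated squaring mod 43: 23^1 ≡ 23, 23^2 ≡ 23² = 529 ≡ 13, 23^4 ≡ 13² = 169 ≡ 40, 23^8 ≡ 40² = 1600 ≡ 9. Since 11 = 8 + 2 + 1, 23^11 ≡ 9·13·23: 9·13 = 117 ≡ 31, then 31·23 = 713 ≡ 25. So 23^11 ≡ 25 (mod 43).
Hence h⁻¹(23) = 25.

25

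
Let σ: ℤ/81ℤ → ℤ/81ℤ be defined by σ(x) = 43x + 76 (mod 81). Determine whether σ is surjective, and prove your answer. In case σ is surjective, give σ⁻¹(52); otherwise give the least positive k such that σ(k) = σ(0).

Since gcd(43, 81) = 1, 43 is invertible modulo 81. Euclid's algorithm: 81 = 1·43 + 38, 43 = 1·38 + 5, 38 = 7·5 + 3, 5 = 1·3 + 2, 3 = 1·2 + 1; back-substituting gives 1 = 49·43 − 26·81, so 43⁻¹ ≡ 49 (mod 81).
Then y ↦ 49(y − 76) is a two-sided inverse to σ, so every y ∈ ℤ/81ℤ has a preimage.
Hence σ is surjective.
Since σ is surjective, we find σ⁻¹(52): we need 43x ≡ 52 − 76 ≡ 57 (mod 81). Using 43⁻¹ = 49: x ≡ 49·57 = 2793 = 34·81 + 39, so x = 39.
Check: σ(39) = 43·39 + 76 = 1753 = 21·81 + 52 ≡ 52 (mod 81).

39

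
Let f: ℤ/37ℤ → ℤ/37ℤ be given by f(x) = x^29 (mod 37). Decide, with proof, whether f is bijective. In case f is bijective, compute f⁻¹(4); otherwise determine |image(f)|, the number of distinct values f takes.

25

Since 37 is prime, the nonzero elements of ℤ/37ℤ form a cyclic group of order 36.
As gcd(29, 36) = 1, raising to the 29th power is a bijection on this group: if a^29 ≡ b^29 then (ab^{−1})^29 = 1, and the only element of order dividing gcd(29, 36) = 1 is 1, so a = b.
With f(0) = 0 this makes f injective on all of ℤ/37ℤ, hence bijective (finite equal-size domain and codomain). In particular f is bijective.
Since f is bijective, we find the preimage of 4. The inverse of x ↦ x^29 on (ℤ/37ℤ)^× is x ↦ x^5, because 29·5 = 145 = 4·36 + 1 ≡ 1 (mod 36) and x^{36} = 1 for x ≠ 0 (Fermat). So f⁻¹(4) = 4^5 mod 37.
Repeated squaring mod 37: 4^1 ≡ 4, 4^2 ≡ 4² = 16, 4^4 ≡ 16² = 256 ≡ 34. Since 5 = 4 + 1, 4^5 ≡ 34·4: 34·4 = 136 ≡ 25. So 4^5 ≡ 25 (mod 37).
Hence f⁻¹(4) = 25.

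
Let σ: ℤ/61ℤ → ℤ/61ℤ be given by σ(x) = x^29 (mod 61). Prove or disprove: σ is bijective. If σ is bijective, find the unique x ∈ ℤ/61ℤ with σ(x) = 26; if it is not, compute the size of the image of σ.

Since 61 is prime, the nonzero elements of ℤ/61ℤ form a cyclic group of order 60.
As gcd(29, 60) = 1, raising to the 29th power is a bijection on this group: if a^29 ≡ b^29 then (ab^{−1})^29 = 1, and the only element of order dividing gcd(29, 60) = 1 is 1, so a = b.
With σ(0) = 0 this makes σ injective on all of ℤ/61ℤ, hence bijective (finite equal-size domain and codomain). In particular σ is bijective.
Since σ is bijective, we find the preimage of 26. The inverse of x ↦ x^29 on (ℤ/61ℤ)^× is x ↦ x^29, because 29·29 = 841 = 14·60 + 1 ≡ 1 (mod 60) and x^{60} = 1 for x ≠ 0 (Fermat). So σ⁻¹(26) = 26^29 mod 61.
Repeated squaring mod 61: 26^1 ≡ 26, 26^2 ≡ 26² = 676 ≡ 5, 26^4 ≡ 5² = 25, 26^8 ≡ 25² = 625 ≡ 15, 26^16 ≡ 15² = 225 ≡ 42. Since 29 = 16 + 8 + 4 + 1, 26^29 ≡ 42·15·25·26: 42·15 = 630 ≡ 20, then 20·25 = 500 ≡ 12, then 12·26 = 312 ≡ 7. So 26^29 ≡ 7 (mod 61).
Hence σ⁻¹(26) = 7.

7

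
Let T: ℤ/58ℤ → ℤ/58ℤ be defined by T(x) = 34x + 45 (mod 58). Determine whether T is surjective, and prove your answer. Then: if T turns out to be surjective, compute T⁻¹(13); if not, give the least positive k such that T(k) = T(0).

By definition, surjectivity means every element of the codomain has a preimage under T.
Since gcd(34, 58) = 2, we have 34x ≡ 0 (mod 2) for all x, so T(x) ≡ 1 (mod 2).
But 0 ≢ 1 (mod 2), so 0 ∈ ℤ/58ℤ has no preimage. So T is not surjective.
Since T is not surjective, we find the least positive k with T(k) = T(0): this means 34k ≡ 0 (mod 58), i.e. 58 ∣ 34k. Since gcd(34, 58) = 2, dividing through by 2 this holds exactly when 29 ∣ 17k, and as gcd(17, 29) = 1, exactly when 29 ∣ k.
The smallest positive such k is 29.

29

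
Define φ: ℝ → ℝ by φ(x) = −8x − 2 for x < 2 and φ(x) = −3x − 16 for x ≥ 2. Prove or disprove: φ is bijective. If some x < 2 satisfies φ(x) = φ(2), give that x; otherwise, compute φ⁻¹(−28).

4

Both pieces are strictly decreasing (slopes −8 and −3), so each is injective on its own interval.
The left piece maps (−∞, 2) onto (−18, ∞); the right piece maps [2, ∞) onto (−∞, −22].
The images leave a gap (−18 has no preimage), so φ is not surjective, hence not bijective.
Because the two images are disjoint, no x < 2 has φ(x) = φ(2), so we compute φ⁻¹(−28): −28 lies in (−∞, −22], so solve −3x − 16 = −28: x = (−28 + 16)/(−3) = 4.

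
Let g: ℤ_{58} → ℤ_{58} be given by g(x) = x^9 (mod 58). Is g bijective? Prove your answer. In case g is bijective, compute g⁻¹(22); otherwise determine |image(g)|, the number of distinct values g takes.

6

Computing x^9 mod 58 for each x (by repeated squaring, reducing mod 58 at every step), the values g(0), g(1), …, g(57) are: 0, 1, 48, 21, 42, 33, 22, 49, 44, 35, 18, 31, 12, 5, 32, 55, 24, 17, 56, 11, 52, 43, 38, 7, 54, 45, 8, 39, 28, 29, 30, 19, 50, 13, 4, 51, 20, 15, 6, 47, 2, 41, 34, 3, 26, 53, 46, 27, 40, 23, 14, 9, 36, 25, 16, 37, 10, 57.
Every element of ℤ_{58} appears exactly once in this list, so g is a bijection, and in particular bijective.
Since g is bijective, we read off the preimage of 22 from the same table: g(6) = 22, so g⁻¹(22) = 6.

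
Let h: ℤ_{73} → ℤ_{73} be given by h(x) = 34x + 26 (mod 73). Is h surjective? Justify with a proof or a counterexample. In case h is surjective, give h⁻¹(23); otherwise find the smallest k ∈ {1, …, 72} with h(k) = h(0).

45

Since gcd(34, 73) = 1, 34 is invertible modulo 73. Euclid's algorithm: 73 = 2·34 + 5, 34 = 6·5 + 4, 5 = 1·4 + 1; back-substituting gives 1 = 58·34 − 27·73, so 34⁻¹ ≡ 58 (mod 73).
Then y ↦ 58(y − 26) is a two-sided inverse to h, so every y ∈ ℤ_{73} has a preimage.
Therefore h is surjective.
Since h is surjective, we find h⁻¹(23): we need 34x ≡ 23 − 26 ≡ 70 (mod 73). Using 34⁻¹ = 58: x ≡ 58·70 = 4060 = 55·73 + 45, so x = 45.
Check: h(45) = 34·45 + 26 = 1556 = 21·73 + 23 ≡ 23 (mod 73).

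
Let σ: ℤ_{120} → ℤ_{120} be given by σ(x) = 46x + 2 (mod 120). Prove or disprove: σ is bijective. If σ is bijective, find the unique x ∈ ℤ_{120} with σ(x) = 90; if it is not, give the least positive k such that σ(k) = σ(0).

60

We have gcd(46, 120) = 2 > 1. Taking a = 0 and b = 60: σ(0) = 2 and σ(60) = 46·60 + 2 = 2762 ≡ 2 (mod 120).
So σ(0) = σ(60) while 0 ≠ 60, so σ is not injective, hence not bijective.
Since σ is not bijective, we find the least positive k with σ(k) = σ(0): this means 46k ≡ 0 (mod 120), i.e. 120 ∣ 46k. Since gcd(46, 120) = 2, dividing through by 2 this holds exactly when 60 ∣ 23k, and as gcd(23, 60) = 1, exactly when 60 ∣ k.
The smallest positive such k is 60.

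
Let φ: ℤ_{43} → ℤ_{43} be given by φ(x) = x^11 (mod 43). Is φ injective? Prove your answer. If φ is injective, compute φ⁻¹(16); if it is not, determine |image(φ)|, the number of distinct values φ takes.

Since 43 is prime, the nonzero elements of ℤ_{43} form a cyclic group of order 42.
As gcd(11, 42) = 1, raising to the 11th power is a bijection on this group: if u^11 ≡ v^11 then (uv^{−1})^11 = 1, and the only element of order dividing gcd(11, 42) = 1 is 1, so u = v.
With φ(0) = 0 this makes φ injective on all of ℤ_{43}, hence bijective (finite equal-size domain and codomain). In particular φ is injective.
Since φ is injective, we find the preimage of 16. The inverse of x ↦ x^11 on (ℤ_{43})^× is x ↦ x^23, because 11·23 = 253 = 6·42 + 1 ≡ 1 (mod 42) and x^{42} = 1 for x ≠ 0 (Fermat). So φ⁻¹(16) = 16^23 mod 43.
Repeated squaring mod 43: 16^1 ≡ 16, 16^2 ≡ 16² = 256 ≡ 41, 16^4 ≡ 41² = 1681 ≡ 4, 16^8 ≡ 4² = 16, 16^16 ≡ 16² = 256 ≡ 41. Since 23 = 16 + 4 + 2 + 1, 16^23 ≡ 41·4·41·16: 41·4 = 164 ≡ 35, then 35·41 = 1435 ≡ 16, then 16·16 = 256 ≡ 41. So 16^23 ≡ 41 (mod 43).
Hence φ⁻¹(16) = 41.

41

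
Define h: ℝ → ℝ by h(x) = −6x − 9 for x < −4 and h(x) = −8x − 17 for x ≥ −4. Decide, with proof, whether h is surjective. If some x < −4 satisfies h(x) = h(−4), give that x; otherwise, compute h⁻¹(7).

-3

Both pieces are strictly decreasing (slopes −6 and −8), so each is injective on its own interval.
The left piece maps (−∞, −4) onto (15, ∞); the right piece maps [−4, ∞) onto (−∞, 15].
These images together cover ℝ, so h is surjective.
Because the two images are disjoint, no x < −4 has h(x) = h(−4), so we compute h⁻¹(7): 7 lies in (−∞, 15], so solve −8x − 17 = 7: x = (7 + 17)/(−8) = −3.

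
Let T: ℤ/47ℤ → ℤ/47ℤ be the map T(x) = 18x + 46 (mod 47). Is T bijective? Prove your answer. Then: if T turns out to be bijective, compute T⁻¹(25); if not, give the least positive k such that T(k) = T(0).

Suppose T(x_1) = T(x_2) in ℤ/47ℤ. Then 18x_1 + 46 ≡ 18x_2 + 46 (mod 47), hence 18(x_1 − x_2) ≡ 0 (mod 47).
Since gcd(18, 47) = 1, 18 is invertible modulo 47, so x_1 − x_2 ≡ 0 (mod 47), i.e. x_1 = x_2.
We now compute 18⁻¹ mod 47 explicitly. Euclid's algorithm: 47 = 2·18 + 11, 18 = 1·11 + 7, 11 = 1·7 + 4, 7 = 1·4 + 3, 4 = 1·3 + 1; back-substituting gives 1 = 34·18 − 13·47, so 18⁻¹ ≡ 34 (mod 47).
Then y ↦ 34(y − 46) is a two-sided inverse to T, so every y ∈ ℤ/47ℤ has a preimage.
Hence T is bijective.
Since T is bijective, we find T⁻¹(25): we need 18x ≡ 25 − 46 ≡ 26 (mod 47). Using 18⁻¹ = 34: x ≡ 34·26 = 884 = 18·47 + 38, so x = 38.
Check: T(38) = 18·38 + 46 = 730 = 15·47 + 25 ≡ 25 (mod 47).

38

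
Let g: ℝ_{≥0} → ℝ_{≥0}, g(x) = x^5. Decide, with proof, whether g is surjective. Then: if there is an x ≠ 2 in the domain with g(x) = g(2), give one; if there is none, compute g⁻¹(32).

2

For any y ∈ ℝ_{≥0}, x = y^{1/5} ∈ ℝ_{≥0} gives g(x) = y, so g is surjective.
Since x ↦ x^5 is strictly increasing on ℝ_{≥0}, it is injective there, so no x ≠ 2 in the domain has g(x) = g(2). We therefore compute g⁻¹(32) = 32^{1/5} = 2 (indeed 2^5 = 32).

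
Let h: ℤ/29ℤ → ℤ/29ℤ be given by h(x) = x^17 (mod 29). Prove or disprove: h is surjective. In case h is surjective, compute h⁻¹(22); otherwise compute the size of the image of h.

13

Since 29 is prime, the nonzero elements of ℤ/29ℤ form a cyclic group of order 28.
As gcd(17, 28) = 1, raising to the 17th power is a bijection on this group: if a^17 ≡ b^17 then (ab^{−1})^17 = 1, and the only element of order dividing gcd(17, 28) = 1 is 1, so a = b.
With h(0) = 0 this makes h injective on all of ℤ/29ℤ, hence bijective (finite equal-size domain and codomain). In particular h is surjective.
Since h is surjective, we find the preimage of 22. The inverse of x ↦ x^17 on (ℤ/29ℤ)^× is x ↦ x^5, because 17·5 = 85 = 3·28 + 1 ≡ 1 (mod 28) and x^{28} = 1 for x ≠ 0 (Fermat). So h⁻¹(22) = 22^5 mod 29.
Repeated squaring mod 29: 22^1 ≡ 22, 22^2 ≡ 22² = 484 ≡ 20, 22^4 ≡ 20² = 400 ≡ 23. Since 5 = 4 + 1, 22^5 ≡ 23·22: 23·22 = 506 ≡ 13. So 22^5 ≡ 13 (mod 29).
Hence h⁻¹(22) = 13.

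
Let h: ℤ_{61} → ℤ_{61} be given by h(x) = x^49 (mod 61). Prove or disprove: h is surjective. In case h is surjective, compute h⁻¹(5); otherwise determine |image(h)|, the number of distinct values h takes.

46

Since 61 is prime, the nonzero elements of ℤ_{61} form a cyclic group of order 60.
As gcd(49, 60) = 1, raising to the 49th power is a bijection on this group: if u^49 ≡ v^49 then (uv^{−1})^49 = 1, and the only element of order dividing gcd(49, 60) = 1 is 1, so u = v.
With h(0) = 0 this makes h injective on all of ℤ_{61}, hence bijective (finite equal-size domain and codomain). In particular h is surjective.
Since h is surjective, we find the preimage of 5. The inverse of x ↦ x^49 on (ℤ_{61})^× is x ↦ x^49, because 49·49 = 2401 = 40·60 + 1 ≡ 1 (mod 60) and x^{60} = 1 for x ≠ 0 (Fermat). So h⁻¹(5) = 5^49 mod 61.
Repeated squaring mod 61: 5^1 ≡ 5, 5^2 ≡ 5² = 25, 5^4 ≡ 25² = 625 ≡ 15, 5^8 ≡ 15² = 225 ≡ 42, 5^16 ≡ 42² = 1764 ≡ 56, 5^32 ≡ 56² = 3136 ≡ 25. Since 49 = 32 + 16 + 1, 5^49 ≡ 25·56·5: 25·56 = 1400 ≡ 58, then 58·5 = 290 ≡ 46. So 5^49 ≡ 46 (mod 61).
Hence h⁻¹(5) = 46.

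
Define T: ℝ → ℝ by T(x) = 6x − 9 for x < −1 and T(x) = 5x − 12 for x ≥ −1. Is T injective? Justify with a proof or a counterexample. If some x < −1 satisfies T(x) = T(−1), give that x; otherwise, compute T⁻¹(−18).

Both pieces are strictly increasing (slopes 6 and 5), so each is injective on its own interval.
The left piece maps (−∞, −1) onto (−∞, −15); the right piece maps [−1, ∞) onto [−17, ∞).
These images overlap. In particular T(−1) = −17 (right piece), and solving 6x − 9 = −17 on the left piece gives x = −4/3 < −1.
So T(−4/3) = T(−1) with −4/3 ≠ −1, and T is not injective. This x = −4/3 is the requested value below −1.

-4/3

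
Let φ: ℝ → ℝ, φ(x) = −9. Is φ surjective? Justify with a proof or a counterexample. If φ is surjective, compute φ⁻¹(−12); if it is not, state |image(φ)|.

Recall: φ is surjective if every y in the codomain equals φ(x) for some x in the domain.
φ(x) = −9 for all x, so −8 has no preimage and φ is not surjective.
Since φ is not surjective, we state |image(φ)|: the image of φ is {−9}, which has 1 element.

1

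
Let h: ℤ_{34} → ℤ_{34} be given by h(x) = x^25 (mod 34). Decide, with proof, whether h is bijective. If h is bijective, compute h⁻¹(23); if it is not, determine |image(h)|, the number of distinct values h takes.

Computing x^25 mod 34 for each x (by repeated squaring, reducing mod 34 at every step), the values h(0), h(1), …, h(33) are: 0, 1, 2, 31, 4, 29, 28, 27, 8, 9, 24, 23, 22, 13, 20, 15, 16, 17, 18, 19, 14, 21, 12, 11, 10, 25, 26, 7, 6, 5, 30, 3, 32, 33.
Every element of ℤ_{34} appears exactly once in this list, so h is a bijection, and in particular bijective.
Since h is bijective, we read off the preimage of 23 from the same table: h(11) = 23, so h⁻¹(23) = 11.

11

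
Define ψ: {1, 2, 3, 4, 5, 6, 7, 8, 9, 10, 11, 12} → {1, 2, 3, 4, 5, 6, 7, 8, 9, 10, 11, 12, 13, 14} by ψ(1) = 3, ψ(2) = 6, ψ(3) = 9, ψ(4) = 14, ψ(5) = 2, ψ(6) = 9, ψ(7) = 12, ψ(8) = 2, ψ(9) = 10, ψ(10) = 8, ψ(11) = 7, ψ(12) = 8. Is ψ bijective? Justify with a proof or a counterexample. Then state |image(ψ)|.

ψ(3) = 9 = ψ(6) with 3 ≠ 6, so ψ is not injective, hence not bijective.
The image of ψ is {2, 3, 6, 7, 8, 9, 10, 12, 14}, which has 9 elements.

9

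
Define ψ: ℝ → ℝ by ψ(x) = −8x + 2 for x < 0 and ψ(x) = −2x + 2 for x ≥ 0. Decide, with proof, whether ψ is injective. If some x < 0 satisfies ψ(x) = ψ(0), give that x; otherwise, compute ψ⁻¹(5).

Both pieces are strictly decreasing (slopes −8 and −2), so each is injective on its own interval.
The left piece maps (−∞, 0) onto (2, ∞); the right piece maps [0, ∞) onto (−∞, 2].
These images are disjoint, so no value is attained by both pieces. So ψ is injective.
Because the two images are disjoint, no x < 0 has ψ(x) = ψ(0), so we compute ψ⁻¹(5): 5 lies in (2, ∞), so solve −8x + 2 = 5: x = (5 − 2)/(−8) = −3/8.

-3/8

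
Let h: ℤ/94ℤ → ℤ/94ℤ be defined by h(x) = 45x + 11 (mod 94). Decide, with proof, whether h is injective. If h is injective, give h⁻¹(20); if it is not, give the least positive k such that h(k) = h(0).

If h(u) = h(v), then 45u ≡ 45v (mod 94). Because gcd(45, 94) = 1, we may cancel 45 to get u ≡ v (mod 94).
Therefore h is injective.
We now compute 45⁻¹ mod 94 explicitly. Euclid's algorithm: 94 = 2·45 + 4, 45 = 11·4 + 1; back-substituting gives 1 = 23·45 − 11·94, so 45⁻¹ ≡ 23 (mod 94).
Since h is injective, we find h⁻¹(20): we need 45x ≡ 20 − 11 ≡ 9 (mod 94). Using 45⁻¹ = 23: x ≡ 23·9 = 207 = 2·94 + 19, so x = 19.
Check: h(19) = 45·19 + 11 = 866 = 9·94 + 20 ≡ 20 (mod 94).

19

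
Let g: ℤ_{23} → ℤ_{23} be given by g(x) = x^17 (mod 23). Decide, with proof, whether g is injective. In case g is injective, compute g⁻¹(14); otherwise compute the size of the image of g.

Since 23 is prime, the nonzero elements of ℤ_{23} form a cyclic group of order 22.
As gcd(17, 22) = 1, raising to the 17th power is a bijection on this group: if u^17 ≡ v^17 then (uv^{−1})^17 = 1, and the only element of order dividing gcd(17, 22) = 1 is 1, so u = v.
With g(0) = 0 this makes g injective on all of ℤ_{23}, hence bijective (finite equal-size domain and codomain). In particular g is injective.
Since g is injective, we find the preimage of 14. The inverse of x ↦ x^17 on (ℤ_{23})^× is x ↦ x^13, because 17·13 = 221 = 10·22 + 1 ≡ 1 (mod 22) and x^{22} = 1 for x ≠ 0 (Fermat). So g⁻¹(14) = 14^13 mod 23.
Repeated squaring mod 23: 14^1 ≡ 14, 14^2 ≡ 14² = 196 ≡ 12, 14^4 ≡ 12² = 144 ≡ 6, 14^8 ≡ 6² = 36 ≡ 13. Since 13 = 8 + 4 + 1, 14^13 ≡ 13·6·14: 13·6 = 78 ≡ 9, then 9·14 = 126 ≡ 11. So 14^13 ≡ 11 (mod 23).
Hence g⁻¹(14) = 11.

11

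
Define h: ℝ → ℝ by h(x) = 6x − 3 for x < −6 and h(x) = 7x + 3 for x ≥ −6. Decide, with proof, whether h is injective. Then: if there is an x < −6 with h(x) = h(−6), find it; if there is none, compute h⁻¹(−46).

-43/6

Both pieces are strictly increasing (slopes 6 and 7), so each is injective on its own interval.
The left piece maps (−∞, −6) onto (−∞, −39); the right piece maps [−6, ∞) onto [−39, ∞).
These images are disjoint, so no value is attained by both pieces. So h is injective.
Because the two images are disjoint, no x < −6 has h(x) = h(−6), so we compute h⁻¹(−46): −46 lies in (−∞, −39), so solve 6x − 3 = −46: x = (−46 + 3)/6 = −43/6.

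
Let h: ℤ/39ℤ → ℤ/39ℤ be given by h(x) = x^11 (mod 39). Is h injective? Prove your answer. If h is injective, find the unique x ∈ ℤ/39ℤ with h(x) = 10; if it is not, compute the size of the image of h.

4

Computing x^11 mod 39 for each x (by repeated squaring, reducing mod 39 at every step), the values h(0), h(1), …, h(38) are: 0, 1, 20, 9, 10, 8, 24, 28, 5, 3, 4, 32, 12, 13, 14, 33, 22, 23, 21, 37, 2, 18, 16, 17, 6, 25, 26, 27, 7, 35, 36, 34, 11, 15, 31, 29, 30, 19, 38.
Every element of ℤ/39ℤ appears exactly once in this list, so h is a bijection, and in particular injective.
Since h is injective, we read off the preimage of 10 from the same table: h(4) = 10, so h⁻¹(10) = 4.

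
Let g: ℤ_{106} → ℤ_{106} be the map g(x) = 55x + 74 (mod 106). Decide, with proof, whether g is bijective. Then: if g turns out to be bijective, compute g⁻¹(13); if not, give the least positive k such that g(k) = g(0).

Suppose g(x_1) = g(x_2) in ℤ_{106}. Then 55x_1 + 74 ≡ 55x_2 + 74 (mod 106), thus 55(x_1 − x_2) ≡ 0 (mod 106).
Since gcd(55, 106) = 1, 55 is invertible modulo 106, therefore x_1 − x_2 ≡ 0 (mod 106), i.e. x_1 = x_2.
We now compute 55⁻¹ mod 106 explicitly. Euclid's algorithm: 106 = 1·55 + 51, 55 = 1·51 + 4, 51 = 12·4 + 3, 4 = 1·3 + 1; back-substituting gives 1 = 27·55 − 14·106, so 55⁻¹ ≡ 27 (mod 106).
Then y ↦ 27(y − 74) is a two-sided inverse to g, so every y ∈ ℤ_{106} has a preimage.
Therefore g is bijective.
Since g is bijective, we find g⁻¹(13): we need 55x ≡ 13 − 74 ≡ 45 (mod 106). Using 55⁻¹ = 27: x ≡ 27·45 = 1215 = 11·106 + 49, so x = 49.
Check: g(49) = 55·49 + 74 = 2769 = 26·106 + 13 ≡ 13 (mod 106).

49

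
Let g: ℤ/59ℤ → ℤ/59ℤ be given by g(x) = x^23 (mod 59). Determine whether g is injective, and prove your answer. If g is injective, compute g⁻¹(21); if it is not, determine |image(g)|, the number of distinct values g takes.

20

Since 59 is prime, the nonzero elements of ℤ/59ℤ form a cyclic group of order 58.
As gcd(23, 58) = 1, raising to the 23rd power is a bijection on this group: if x_1^23 ≡ x_2^23 then (x_1x_2^{−1})^23 = 1, and the only element of order dividing gcd(23, 58) = 1 is 1, so x_1 = x_2.
With g(0) = 0 this makes g injective on all of ℤ/59ℤ, hence bijective (finite equal-size domain and codomain). In particular g is injective.
Since g is injective, we find the preimage of 21. The inverse of x ↦ x^23 on (ℤ/59ℤ)^× is x ↦ x^53, because 23·53 = 1219 = 21·58 + 1 ≡ 1 (mod 58) and x^{58} = 1 for x ≠ 0 (Fermat). So g⁻¹(21) = 21^53 mod 59.
Repeated squaring mod 59: 21^1 ≡ 21, 21^2 ≡ 21² = 441 ≡ 28, 21^4 ≡ 28² = 784 ≡ 17, 21^8 ≡ 17² = 289 ≡ 53, 21^16 ≡ 53² = 2809 ≡ 36, 21^32 ≡ 36² = 1296 ≡ 57. Since 53 = 32 + 16 + 4 + 1, 21^53 ≡ 57·36·17·21: 57·36 = 2052 ≡ 46, then 46·17 = 782 ≡ 15, then 15·21 = 315 ≡ 20. So 21^53 ≡ 20 (mod 59).
Hence g⁻¹(21) = 20.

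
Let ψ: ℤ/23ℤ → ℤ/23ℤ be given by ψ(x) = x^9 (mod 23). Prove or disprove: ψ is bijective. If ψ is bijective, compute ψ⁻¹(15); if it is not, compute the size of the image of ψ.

7

Since 23 is prime, the nonzero elements of ℤ/23ℤ form a cyclic group of order 22.
As gcd(9, 22) = 1, raising to the 9th power is a bijection on this group: if u^9 ≡ v^9 then (uv^{−1})^9 = 1, and the only element of order dividing gcd(9, 22) = 1 is 1, so u = v.
With ψ(0) = 0 this makes ψ injective on all of ℤ/23ℤ, hence bijective (finite equal-size domain and codomain). In particular ψ is bijective.
Since ψ is bijective, we find the preimage of 15. The inverse of x ↦ x^9 on (ℤ/23ℤ)^× is x ↦ x^5, because 9·5 = 45 = 2·22 + 1 ≡ 1 (mod 22) and x^{22} = 1 for x ≠ 0 (Fermat). So ψ⁻¹(15) = 15^5 mod 23.
Repeated squaring mod 23: 15^1 ≡ 15, 15^2 ≡ 15² = 225 ≡ 18, 15^4 ≡ 18² = 324 ≡ 2. Since 5 = 4 + 1, 15^5 ≡ 2·15: 2·15 = 30 ≡ 7. So 15^5 ≡ 7 (mod 23).
Hence ψ⁻¹(15) = 7.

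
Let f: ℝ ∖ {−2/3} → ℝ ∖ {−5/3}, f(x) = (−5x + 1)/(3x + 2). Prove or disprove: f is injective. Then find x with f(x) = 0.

Suppose f(x_1) = f(x_2). Cross-multiplying: (−5x_1 + 1)(3x_2 + 2) = (−5x_2 + 1)(3x_1 + 2).
Expanding both sides and cancelling the symmetric terms leaves −13·(x_1 − x_2) = 0. Since −13 ≠ 0, x_1 = x_2. Hence f is injective.
Solving f(x) = 0: cross-multiplying gives −5x + 1 = 0(3x + 2), which rearranges to −5x = −1, so x = 1/5.

1/5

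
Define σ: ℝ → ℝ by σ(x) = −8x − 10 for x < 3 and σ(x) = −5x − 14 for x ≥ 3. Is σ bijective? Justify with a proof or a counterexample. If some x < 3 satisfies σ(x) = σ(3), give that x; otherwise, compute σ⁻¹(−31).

Both pieces are strictly decreasing (slopes −8 and −5), so each is injective on its own interval.
The left piece maps (−∞, 3) onto (−34, ∞); the right piece maps [3, ∞) onto (−∞, −29].
These images overlap. In particular σ(3) = −29 (right piece), and solving −8x − 10 = −29 on the left piece gives x = 19/8 < 3.
So σ(19/8) = σ(3) with 19/8 ≠ 3, and σ is not injective, hence not bijective. This x = 19/8 is the requested value below 3.

19/8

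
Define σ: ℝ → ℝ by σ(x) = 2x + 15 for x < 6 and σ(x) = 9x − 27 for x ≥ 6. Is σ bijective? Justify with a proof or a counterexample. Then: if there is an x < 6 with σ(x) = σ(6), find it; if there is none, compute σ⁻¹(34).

61/9

Both pieces are strictly increasing (slopes 2 and 9), so each is injective on its own interval.
The left piece maps (−∞, 6) onto (−∞, 27); the right piece maps [6, ∞) onto [27, ∞).
Since 27 = 27, the images partition ℝ: σ is injective and surjective, hence bijective.
Because the two images are disjoint, no x < 6 has σ(x) = σ(6), so we compute σ⁻¹(34): 34 lies in [27, ∞), so solve 9x − 27 = 34: x = (34 + 27)/9 = 61/9.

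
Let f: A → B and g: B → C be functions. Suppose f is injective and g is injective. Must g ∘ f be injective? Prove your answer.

injective

Suppose (g ∘ f)(s) = (g ∘ f)(t), i.e. g(f(s)) = g(f(t)).
Since g is injective, f(s) = f(t). Since f is injective, s = t. So g ∘ f is injective.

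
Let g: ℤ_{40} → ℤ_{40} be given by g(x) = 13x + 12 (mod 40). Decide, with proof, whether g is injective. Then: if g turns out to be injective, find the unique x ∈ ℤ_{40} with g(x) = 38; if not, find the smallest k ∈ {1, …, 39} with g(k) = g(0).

2

If g(a) = g(b), then 13a ≡ 13b (mod 40). Because gcd(13, 40) = 1, we may cancel 13 to get a ≡ b (mod 40).
Hence g is injective.
We now compute 13⁻¹ mod 40 explicitly. Euclid's algorithm: 40 = 3·13 + 1; back-substituting gives 1 = 37·13 − 12·40, so 13⁻¹ ≡ 37 (mod 40).
Since g is injective, we find g⁻¹(38): we need 13x ≡ 38 − 12 ≡ 26 (mod 40). Using 13⁻¹ = 37: x ≡ 37·26 = 962 = 24·40 + 2, so x = 2.
Check: g(2) = 13·2 + 12 = 38 ≡ 38 (mod 40).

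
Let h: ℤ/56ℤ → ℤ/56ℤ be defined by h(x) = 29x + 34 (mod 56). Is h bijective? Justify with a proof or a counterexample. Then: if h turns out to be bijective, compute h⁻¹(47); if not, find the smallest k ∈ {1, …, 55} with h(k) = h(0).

41

If h(s) = h(t), then 29s ≡ 29t (mod 56). Because gcd(29, 56) = 1, we may cancel 29 to get s ≡ t (mod 56).
We now compute 29⁻¹ mod 56 explicitly. Euclid's algorithm: 56 = 1·29 + 27, 29 = 1·27 + 2, 27 = 13·2 + 1; back-substituting gives 1 = 29·29 − 15·56, so 29⁻¹ ≡ 29 (mod 56).
For any y ∈ ℤ/56ℤ, x = 29(y − 34) mod 56 satisfies h(x) = 29·29(y − 34) + 34 ≡ y (since 29·29 ≡ 1 mod 56). So every y has a preimage.
Hence h is bijective.
Since h is bijective, we find h⁻¹(47): we need 29x ≡ 47 − 34 ≡ 13 (mod 56). Using 29⁻¹ = 29: x ≡ 29·13 = 377 = 6·56 + 41, so x = 41.
Check: h(41) = 29·41 + 34 = 1223 = 21·56 + 47 ≡ 47 (mod 56).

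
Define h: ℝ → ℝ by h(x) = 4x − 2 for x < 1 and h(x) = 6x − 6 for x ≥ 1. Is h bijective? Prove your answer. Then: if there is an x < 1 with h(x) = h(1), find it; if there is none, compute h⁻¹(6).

Both pieces are strictly increasing (slopes 4 and 6), so each is injective on its own interval.
The left piece maps (−∞, 1) onto (−∞, 2); the right piece maps [1, ∞) onto [0, ∞).
These images overlap. In particular h(1) = 0 (right piece), and solving 4x − 2 = 0 on the left piece gives x = 1/2 < 1.
So h(1/2) = h(1) with 1/2 ≠ 1, and h is not injective, hence not bijective. This x = 1/2 is the requested value below 1.

1/2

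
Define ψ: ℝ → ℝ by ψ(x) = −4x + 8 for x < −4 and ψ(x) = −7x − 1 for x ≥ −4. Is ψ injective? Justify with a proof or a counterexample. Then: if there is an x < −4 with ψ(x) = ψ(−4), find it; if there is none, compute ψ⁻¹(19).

Both pieces are strictly decreasing (slopes −4 and −7), so each is injective on its own interval.
The left piece maps (−∞, −4) onto (24, ∞); the right piece maps [−4, ∞) onto (−∞, 27].
These images overlap. In particular ψ(−4) = 27 (right piece), and solving −4x + 8 = 27 on the left piece gives x = −19/4 < −4.
So ψ(−19/4) = ψ(−4) with −19/4 ≠ −4, and ψ is not injective. This x = −19/4 is the requested value below −4.

-19/4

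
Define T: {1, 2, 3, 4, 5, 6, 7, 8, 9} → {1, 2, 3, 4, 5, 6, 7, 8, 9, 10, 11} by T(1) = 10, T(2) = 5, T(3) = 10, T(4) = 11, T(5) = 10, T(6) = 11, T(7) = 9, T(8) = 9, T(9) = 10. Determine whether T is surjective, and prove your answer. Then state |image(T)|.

4

No element maps to 1, so T is not surjective.
The image of T is {5, 9, 10, 11}, which has 4 elements.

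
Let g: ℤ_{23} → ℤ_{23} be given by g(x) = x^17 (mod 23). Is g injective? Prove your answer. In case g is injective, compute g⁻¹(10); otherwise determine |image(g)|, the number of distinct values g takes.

15

Since 23 is prime, the nonzero elements of ℤ_{23} form a cyclic group of order 22.
As gcd(17, 22) = 1, raising to the 17th power is a bijection on this group: if x_1^17 ≡ x_2^17 then (x_1x_2^{−1})^17 = 1, and the only element of order dividing gcd(17, 22) = 1 is 1, so x_1 = x_2.
With g(0) = 0 this makes g injective on all of ℤ_{23}, hence bijective (finite equal-size domain and codomain). In particular g is injective.
Since g is injective, we find the preimage of 10. The inverse of x ↦ x^17 on (ℤ_{23})^× is x ↦ x^13, because 17·13 = 221 = 10·22 + 1 ≡ 1 (mod 22) and x^{22} = 1 for x ≠ 0 (Fermat). So g⁻¹(10) = 10^13 mod 23.
Repeated squaring mod 23: 10^1 ≡ 10, 10^2 ≡ 10² = 100 ≡ 8, 10^4 ≡ 8² = 64 ≡ 18, 10^8 ≡ 18² = 324 ≡ 2. Since 13 = 8 + 4 + 1, 10^13 ≡ 2·18·10: 2·18 = 36 ≡ 13, then 13·10 = 130 ≡ 15. So 10^13 ≡ 15 (mod 23).
Hence g⁻¹(10) = 15.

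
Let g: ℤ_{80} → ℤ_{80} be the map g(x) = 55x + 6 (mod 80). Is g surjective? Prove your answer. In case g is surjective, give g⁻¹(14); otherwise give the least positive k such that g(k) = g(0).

16

Since gcd(55, 80) = 5, we have 55x ≡ 0 (mod 5) for all x, so g(x) ≡ 1 (mod 5).
But 0 ≢ 1 (mod 5), so 0 ∈ ℤ_{80} has no preimage. So g is not surjective.
Since g is not surjective, we find the least positive k with g(k) = g(0): this means 55k ≡ 0 (mod 80), i.e. 80 ∣ 55k. Since gcd(55, 80) = 5, dividing through by 5 this holds exactly when 16 ∣ 11k, and as gcd(11, 16) = 1, exactly when 16 ∣ k.
The smallest positive such k is 16.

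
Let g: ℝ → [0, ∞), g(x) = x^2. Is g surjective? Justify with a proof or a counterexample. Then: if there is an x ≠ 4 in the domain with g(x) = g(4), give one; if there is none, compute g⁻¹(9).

-4

For any y ∈ [0, ∞), x = y^{1/2} ∈ ℝ satisfies x^2 = y, so g is surjective.
For the follow-up, such an x exists: taking x = −4 ∈ ℝ gives g(−4) = 16 = g(4) with −4 ≠ 4.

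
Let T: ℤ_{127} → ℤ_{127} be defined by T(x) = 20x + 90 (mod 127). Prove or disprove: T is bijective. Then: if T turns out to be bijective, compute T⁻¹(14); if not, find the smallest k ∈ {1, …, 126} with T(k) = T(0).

47

If T(a) = T(b), then 20a ≡ 20b (mod 127). Because gcd(20, 127) = 1, we may cancel 20 to get a ≡ b (mod 127).
We now compute 20⁻¹ mod 127 explicitly. Euclid's algorithm: 127 = 6·20 + 7, 20 = 2·7 + 6, 7 = 1·6 + 1; back-substituting gives 1 = 108·20 − 17·127, so 20⁻¹ ≡ 108 (mod 127).
For any y ∈ ℤ_{127}, x = 108(y − 90) mod 127 satisfies T(x) = 20·108(y − 90) + 90 ≡ y (since 20·108 ≡ 1 mod 127). So every y has a preimage.
Thus T is bijective.
Since T is bijective, we find T⁻¹(14): we need 20x ≡ 14 − 90 ≡ 51 (mod 127). Using 20⁻¹ = 108: x ≡ 108·51 = 5508 = 43·127 + 47, so x = 47.
Check: T(47) = 20·47 + 90 = 1030 = 8·127 + 14 ≡ 14 (mod 127).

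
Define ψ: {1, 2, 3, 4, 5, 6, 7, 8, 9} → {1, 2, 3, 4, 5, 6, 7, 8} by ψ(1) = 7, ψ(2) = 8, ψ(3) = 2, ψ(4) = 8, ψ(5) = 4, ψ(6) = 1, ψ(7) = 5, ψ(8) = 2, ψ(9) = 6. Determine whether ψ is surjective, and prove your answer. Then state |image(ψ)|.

7

No element maps to 3, so ψ is not surjective.
The image of ψ is {1, 2, 4, 5, 6, 7, 8}, which has 7 elements.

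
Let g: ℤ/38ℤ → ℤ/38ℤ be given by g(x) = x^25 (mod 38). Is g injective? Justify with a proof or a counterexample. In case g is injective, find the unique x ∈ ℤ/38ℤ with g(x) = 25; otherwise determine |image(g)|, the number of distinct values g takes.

23

Computing x^25 mod 38 for each x (by repeated squaring, reducing mod 38 at every step), the values g(0), g(1), …, g(37) are: 0, 1, 14, 21, 6, 35, 28, 7, 8, 23, 34, 11, 12, 29, 22, 13, 36, 5, 18, 19, 20, 33, 2, 25, 16, 9, 26, 27, 4, 15, 30, 31, 10, 3, 32, 17, 24, 37.
Every element of ℤ/38ℤ appears exactly once in this list, so g is a bijection, and in particular injective.
Since g is injective, we read off the preimage of 25 from the same table: g(23) = 25, so g⁻¹(25) = 23.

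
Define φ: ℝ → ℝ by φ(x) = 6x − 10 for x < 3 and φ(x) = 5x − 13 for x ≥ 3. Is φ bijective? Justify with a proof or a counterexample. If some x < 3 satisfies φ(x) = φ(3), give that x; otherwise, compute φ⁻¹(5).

2

Both pieces are strictly increasing (slopes 6 and 5), so each is injective on its own interval.
The left piece maps (−∞, 3) onto (−∞, 8); the right piece maps [3, ∞) onto [2, ∞).
These images overlap. In particular φ(3) = 2 (right piece), and solving 6x − 10 = 2 on the left piece gives x = 2 < 3.
So φ(2) = φ(3) with 2 ≠ 3, and φ is not injective, hence not bijective. This x = 2 is the requested value below 3.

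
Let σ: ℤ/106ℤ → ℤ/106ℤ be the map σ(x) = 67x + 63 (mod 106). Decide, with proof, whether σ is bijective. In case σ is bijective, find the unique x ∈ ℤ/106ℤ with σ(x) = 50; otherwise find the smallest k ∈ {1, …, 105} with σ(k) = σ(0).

Recall: injectivity means: for all u, v in the domain, σ(u) = σ(v) implies u = v.
Suppose σ(u) = σ(v) in ℤ/106ℤ. Then 67u + 63 ≡ 67v + 63 (mod 106), so 67(u − v) ≡ 0 (mod 106).
Since gcd(67, 106) = 1, 67 is invertible modulo 106, so u − v ≡ 0 (mod 106), i.e. u = v.
We now compute 67⁻¹ mod 106 explicitly. Euclid's algorithm: 106 = 1·67 + 39, 67 = 1·39 + 28, 39 = 1·28 + 11, 28 = 2·11 + 6, 11 = 1·6 + 5, 6 = 1·5 + 1; back-substituting gives 1 = 19·67 − 12·106, so 67⁻¹ ≡ 19 (mod 106).
Then y ↦ 19(y − 63) is a two-sided inverse to σ, so every y ∈ ℤ/106ℤ has a preimage.
So σ is bijective.
Since σ is bijective, we find σ⁻¹(50): we need 67x ≡ 50 − 63 ≡ 93 (mod 106). Using 67⁻¹ = 19: x ≡ 19·93 = 1767 = 16·106 + 71, so x = 71.
Check: σ(71) = 67·71 + 63 = 4820 = 45·106 + 50 ≡ 50 (mod 106).

71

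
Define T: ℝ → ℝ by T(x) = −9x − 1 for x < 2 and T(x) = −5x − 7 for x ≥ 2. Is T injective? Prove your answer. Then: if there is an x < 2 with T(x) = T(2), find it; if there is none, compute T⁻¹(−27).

16/9

Both pieces are strictly decreasing (slopes −9 and −5), so each is injective on its own interval.
The left piece maps (−∞, 2) onto (−19, ∞); the right piece maps [2, ∞) onto (−∞, −17].
These images overlap. In particular T(2) = −17 (right piece), and solving −9x − 1 = −17 on the left piece gives x = 16/9 < 2.
So T(16/9) = T(2) with 16/9 ≠ 2, and T is not injective. This x = 16/9 is the requested value below 2.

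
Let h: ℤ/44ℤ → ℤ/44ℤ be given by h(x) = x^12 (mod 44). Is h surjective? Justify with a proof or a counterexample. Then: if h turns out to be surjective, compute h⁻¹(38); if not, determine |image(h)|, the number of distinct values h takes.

h(10): Repeated squaring mod 44: 10^1 ≡ 10, 10^2 ≡ 10² = 100 ≡ 12, 10^4 ≡ 12² = 144 ≡ 12, 10^8 ≡ 12² = 144 ≡ 12. Since 12 = 8 + 4, 10^12 ≡ 12·12: 12·12 = 144 ≡ 12. So 10^12 ≡ 12 (mod 44).
h(12): Repeated squaring mod 44: 12^1 ≡ 12, 12^2 ≡ 12² = 144 ≡ 12, 12^4 ≡ 12² = 144 ≡ 12, 12^8 ≡ 12² = 144 ≡ 12. Since 12 = 8 + 4, 12^12 ≡ 12·12: 12·12 = 144 ≡ 12. So 12^12 ≡ 12 (mod 44).
So h(10) = h(12) = 12 while 10 ≠ 12, therefore h is not injective.
A non-injective map from the 44-element set ℤ/44ℤ to itself takes at most 43 distinct values, so it cannot be surjective. So h is not surjective.
Since h is not surjective, we determine |image(h)|. Computing x^12 mod 44 for each x (by repeated squaring, reducing mod 44 at every step), the values h(0), h(1), …, h(43) are: 0, 1, 4, 9, 16, 25, 36, 5, 20, 37, 12, 33, 12, 37, 20, 5, 36, 25, 16, 9, 4, 1, 0, 1, 4, 9, 16, 25, 36, 5, 20, 37, 12, 33, 12, 37, 20, 5, 36, 25, 16, 9, 4, 1.
The distinct values are {0, 1, 4, 5, 9, 12, 16, 20, 25, 33, 36, 37}; there are 12 of them.

12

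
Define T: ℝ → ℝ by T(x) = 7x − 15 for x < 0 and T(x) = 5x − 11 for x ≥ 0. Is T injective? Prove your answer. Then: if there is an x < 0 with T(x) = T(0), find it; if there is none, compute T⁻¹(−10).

Both pieces are strictly increasing (slopes 7 and 5), so each is injective on its own interval.
The left piece maps (−∞, 0) onto (−∞, −15); the right piece maps [0, ∞) onto [−11, ∞).
These images are disjoint, so no value is attained by both pieces. Thus T is injective.
Because the two images are disjoint, no x < 0 has T(x) = T(0), so we compute T⁻¹(−10): −10 lies in [−11, ∞), so solve 5x − 11 = −10: x = (−10 + 11)/5 = 1/5.

1/5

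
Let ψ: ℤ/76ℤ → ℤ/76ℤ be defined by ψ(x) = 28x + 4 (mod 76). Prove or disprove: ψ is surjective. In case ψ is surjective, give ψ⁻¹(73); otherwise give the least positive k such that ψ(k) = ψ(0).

19

Since gcd(28, 76) = 4, we have 28x ≡ 0 (mod 4) for all x, so ψ(x) ≡ 0 (mod 4).
But 1 ≢ 0 (mod 4), so 1 ∈ ℤ/76ℤ has no preimage. Therefore ψ is not surjective.
Since ψ is not surjective, we find the least positive k with ψ(k) = ψ(0): this means 28k ≡ 0 (mod 76), i.e. 76 ∣ 28k. Since gcd(28, 76) = 4, dividing through by 4 this holds exactly when 19 ∣ 7k, and as gcd(7, 19) = 1, exactly when 19 ∣ k.
The smallest positive such k is 19.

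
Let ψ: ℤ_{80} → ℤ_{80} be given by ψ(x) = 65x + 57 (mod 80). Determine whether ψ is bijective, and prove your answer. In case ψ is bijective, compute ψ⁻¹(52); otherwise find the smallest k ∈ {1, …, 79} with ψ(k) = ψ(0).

We have gcd(65, 80) = 5 > 1. Taking u = 0 and v = 16: ψ(0) = 57 and ψ(16) = 65·16 + 57 = 1097 ≡ 57 (mod 80).
So ψ(0) = ψ(16) while 0 ≠ 16, thus ψ is not injective, hence not bijective.
Since ψ is not bijective, we find the least positive k with ψ(k) = ψ(0): this means 65k ≡ 0 (mod 80), i.e. 80 ∣ 65k. Since gcd(65, 80) = 5, dividing through by 5 this holds exactly when 16 ∣ 13k, and as gcd(13, 16) = 1, exactly when 16 ∣ k.
The smallest positive such k is 16.

16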